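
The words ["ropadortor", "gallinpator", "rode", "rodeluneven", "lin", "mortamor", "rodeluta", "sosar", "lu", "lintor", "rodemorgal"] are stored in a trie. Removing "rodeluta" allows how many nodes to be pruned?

2

A node on "rodeluta"'s path can go only if nothing else ends at it or branches off below it.
The suffix "ta" (2 nodes) is used only by "rodeluta"; the node for "rodelu" still has the child "n", so pruning stops there.
Nodes removed: 2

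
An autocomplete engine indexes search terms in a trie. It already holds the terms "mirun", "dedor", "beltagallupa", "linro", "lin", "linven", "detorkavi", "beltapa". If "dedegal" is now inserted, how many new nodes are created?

4

"ded" is already a path in the trie; the remaining "egal" must be added.
New nodes needed: |"dedegal"| − 3 = 7 − 3 = 4.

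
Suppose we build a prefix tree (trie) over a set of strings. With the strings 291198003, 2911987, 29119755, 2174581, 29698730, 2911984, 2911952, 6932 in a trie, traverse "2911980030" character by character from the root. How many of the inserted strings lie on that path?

1

Traverse "2911980030" character by character; count nodes along the way that are marked as word ends.
Prefixes of the query that are stored words: "291198003"
Count: 1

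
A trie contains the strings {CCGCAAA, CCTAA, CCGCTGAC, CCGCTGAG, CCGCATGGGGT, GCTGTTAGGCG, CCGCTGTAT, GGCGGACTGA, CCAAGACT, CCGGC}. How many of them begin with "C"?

Walk to "C"; the words in its subtree are exactly those with that prefix.
Matches: "CCAAGACT", "CCGCAAA", "CCGCATGGGGT", "CCGCTGAC", "CCGCTGAG", "CCGCTGTAT", "CCGGC", "CCTAA"
Count: 8

8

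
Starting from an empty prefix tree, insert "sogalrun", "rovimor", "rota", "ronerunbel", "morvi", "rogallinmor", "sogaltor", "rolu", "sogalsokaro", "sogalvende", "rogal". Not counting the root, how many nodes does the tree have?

55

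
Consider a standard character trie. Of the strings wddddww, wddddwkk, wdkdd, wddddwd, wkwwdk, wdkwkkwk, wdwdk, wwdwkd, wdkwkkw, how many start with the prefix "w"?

Walk to "w"; the words in its subtree are exactly those with that prefix.
Words under "w": wddddwd, wddddwkk, wddddww, wdkdd, wdkwkkw, wdkwkkwk, wdwdk, wkwwdk, wwdwkd
Count: 9

9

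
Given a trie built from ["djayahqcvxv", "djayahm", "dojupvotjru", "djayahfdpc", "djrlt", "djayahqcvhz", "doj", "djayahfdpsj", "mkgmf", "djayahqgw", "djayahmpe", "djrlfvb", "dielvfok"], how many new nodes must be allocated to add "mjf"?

"m" is already a path in the trie; the remaining "jf" must be added.
Each of the 2 remaining characters creates one node.

2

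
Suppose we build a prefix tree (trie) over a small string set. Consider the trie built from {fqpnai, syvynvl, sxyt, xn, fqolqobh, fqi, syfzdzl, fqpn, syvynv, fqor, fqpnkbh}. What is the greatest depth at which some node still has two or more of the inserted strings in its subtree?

Equivalently: take the maximum, over all pairs, of their longest common prefix length.
"syvynv" and "syvynvl" agree on "syvynv" (6 characters) before diverging; nothing deeper is shared.
Longest shared-prefix length: 6

6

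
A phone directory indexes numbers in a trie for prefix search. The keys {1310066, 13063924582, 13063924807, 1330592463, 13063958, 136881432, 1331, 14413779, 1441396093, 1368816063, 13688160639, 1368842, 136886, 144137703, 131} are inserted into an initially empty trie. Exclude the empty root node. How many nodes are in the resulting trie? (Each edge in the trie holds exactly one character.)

59

For each word, the new-node count is its length minus the longest prefix already in the trie:
  "1310066" → 7 new (1, 3, 1, 0, 0, 6, 6)
  "13063924582" → prefix "13" already present; 9 new (0, 6, 3, 9, 2, 4, 5, 8, 2)
  "13063924807" → prefix "13063924" already present; 3 new (8, 0, 7)
  "1330592463" → prefix "13" already present; 8 new (3, 0, 5, 9, 2, 4, 6, 3)
  "13063958" → prefix "130639" already present; 2 new (5, 8)
  "136881432" → prefix "13" already present; 7 new (6, 8, 8, 1, 4, 3, 2)
  "1331" → prefix "133" already present; 1 new (1)
  "14413779" → prefix "1" already present; 7 new (4, 4, 1, 3, 7, 7, 9)
  "1441396093" → prefix "14413" already present; 5 new (9, 6, 0, 9, 3)
  "1368816063" → prefix "136881" already present; 4 new (6, 0, 6, 3)
  "13688160639" → prefix "1368816063" already present; 1 new (9)
  "1368842" → prefix "13688" already present; 2 new (4, 2)
  "136886" → prefix "13688" already present; 1 new (6)
  "144137703" → prefix "1441377" already present; 2 new (0, 3)
  "131" → prefix "131" already present; 0 new (none)
Total nodes = 7 + 9 + 3 + 8 + 2 + 7 + 1 + 7 + 5 + 4 + 1 + 2 + 1 + 2 + 0 = 59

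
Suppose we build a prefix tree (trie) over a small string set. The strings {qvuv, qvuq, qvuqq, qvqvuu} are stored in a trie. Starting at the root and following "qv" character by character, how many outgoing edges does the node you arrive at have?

Walk "qv" from the root, arriving at one node.
Distinct next characters after "qv": q, u.
That node has 2 child edges.

2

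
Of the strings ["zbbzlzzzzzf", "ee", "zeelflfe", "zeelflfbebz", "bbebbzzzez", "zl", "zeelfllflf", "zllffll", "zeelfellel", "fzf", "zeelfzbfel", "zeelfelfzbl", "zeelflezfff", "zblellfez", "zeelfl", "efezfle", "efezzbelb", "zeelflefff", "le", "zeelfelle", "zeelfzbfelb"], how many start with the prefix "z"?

15

Walk to "z"; the words in its subtree are exactly those with that prefix.
Words under "z": zbbzlzzzzzf, zblellfez, zeelfelfzbl, zeelfelle, zeelfellel, zeelfl, zeelflefff, zeelflezfff, zeelflfbebz, zeelflfe, zeelfllflf, zeelfzbfel, zeelfzbfelb, zl, zllffll
Count: 15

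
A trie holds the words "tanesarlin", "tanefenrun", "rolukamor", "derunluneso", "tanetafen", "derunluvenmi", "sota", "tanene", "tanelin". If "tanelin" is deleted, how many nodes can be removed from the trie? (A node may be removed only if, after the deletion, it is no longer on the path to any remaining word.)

3

A node on "tanelin"'s path can go only if nothing else ends at it or branches off below it.
The suffix "lin" (3 nodes) is used only by "tanelin"; the node for "tane" still has the child "s", so pruning stops there.
Nodes removed: 3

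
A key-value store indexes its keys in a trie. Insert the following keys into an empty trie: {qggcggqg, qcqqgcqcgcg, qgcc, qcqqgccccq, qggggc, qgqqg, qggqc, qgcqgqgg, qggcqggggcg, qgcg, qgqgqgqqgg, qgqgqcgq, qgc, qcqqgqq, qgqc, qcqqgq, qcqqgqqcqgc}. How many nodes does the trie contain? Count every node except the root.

62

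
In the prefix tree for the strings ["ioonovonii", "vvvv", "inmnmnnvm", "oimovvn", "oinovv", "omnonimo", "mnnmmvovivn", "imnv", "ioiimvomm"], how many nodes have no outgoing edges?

9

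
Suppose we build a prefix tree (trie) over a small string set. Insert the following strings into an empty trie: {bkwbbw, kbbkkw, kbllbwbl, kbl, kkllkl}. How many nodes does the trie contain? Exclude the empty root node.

Trie structure (* marks end of a word):
(root)
├─ b
│  └─ k
│     └─ w
│        └─ b
│           └─ b
│              └─ w *
└─ k
   ├─ b
   │  ├─ b
   │  │  └─ k
   │  │     └─ k
   │  │        └─ w *
   │  └─ l *
   │     └─ l
   │        └─ b
   │           └─ w
   │              └─ b
   │                 └─ l *
   └─ k
      └─ l
         └─ l
            └─ k
               └─ l *
Counting every labelled node above: 23.

23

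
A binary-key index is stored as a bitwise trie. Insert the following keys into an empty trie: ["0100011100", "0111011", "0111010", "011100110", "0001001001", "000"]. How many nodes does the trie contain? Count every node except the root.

Trie structure (* marks end of a word):
(root)
└─ 0
   ├─ 0
   │  └─ 0 *
   │     └─ 1
   │        └─ 0
   │           └─ 0
   │              └─ 1
   │                 └─ 0
   │                    └─ 0
   │                       └─ 1 *
   └─ 1
      ├─ 0
      │  └─ 0
      │     └─ 0
      │        └─ 1
      │           └─ 1
      │              └─ 1
      │                 └─ 0
      │                    └─ 0 *
      └─ 1
         └─ 1
            └─ 0
               ├─ 0
               │  └─ 1
               │     └─ 1
               │        └─ 0 *
               └─ 1
                  ├─ 0 *
                  └─ 1 *
Counting every labelled node above: 29.

29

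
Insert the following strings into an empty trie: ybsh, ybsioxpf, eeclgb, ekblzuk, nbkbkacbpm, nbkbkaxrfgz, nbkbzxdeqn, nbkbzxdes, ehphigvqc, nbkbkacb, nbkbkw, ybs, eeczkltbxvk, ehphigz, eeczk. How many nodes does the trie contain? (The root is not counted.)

61

Trace insertions, counting only characters that open a new branch:
  "ybsh" → 4 new (y, b, s, h)
  "ybsioxpf" → prefix "ybs" already present; 5 new (i, o, x, p, f)
  "eeclgb" → 6 new (e, e, c, l, g, b)
  "ekblzuk" → prefix "e" already present; 6 new (k, b, l, z, u, k)
  "nbkbkacbpm" → 10 new (n, b, k, b, k, a, c, b, p, m)
  "nbkbkaxrfgz" → prefix "nbkbka" already present; 5 new (x, r, f, g, z)
  "nbkbzxdeqn" → prefix "nbkb" already present; 6 new (z, x, d, e, q, n)
  "nbkbzxdes" → prefix "nbkbzxde" already present; 1 new (s)
  "ehphigvqc" → prefix "e" already present; 8 new (h, p, h, i, g, v, q, c)
  "nbkbkacb" → prefix "nbkbkacb" already present; 0 new (none)
  "nbkbkw" → prefix "nbkbk" already present; 1 new (w)
  "ybs" → prefix "ybs" already present; 0 new (none)
  "eeczkltbxvk" → prefix "eec" already present; 8 new (z, k, l, t, b, x, v, k)
  "ehphigz" → prefix "ehphig" already present; 1 new (z)
  "eeczk" → prefix "eeczk" already present; 0 new (none)
Total nodes = 4 + 5 + 6 + 6 + 10 + 5 + 6 + 1 + 8 + 0 + 1 + 0 + 8 + 1 + 0 = 61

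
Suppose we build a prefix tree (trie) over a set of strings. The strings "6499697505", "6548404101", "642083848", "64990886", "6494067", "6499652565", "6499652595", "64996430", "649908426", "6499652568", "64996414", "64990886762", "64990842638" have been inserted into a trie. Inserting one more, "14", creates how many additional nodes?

2

Nothing in the trie begins with "1"; the whole of "14" is new.
2 − 0 = 2 new nodes.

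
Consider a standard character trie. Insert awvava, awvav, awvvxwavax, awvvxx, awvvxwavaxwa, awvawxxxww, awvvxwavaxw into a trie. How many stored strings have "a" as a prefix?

Traverse to the node for "a", then collect every word in that subtree.
Words under "a": awvav, awvava, awvawxxxww, awvvxwavax, awvvxwavaxw, awvvxwavaxwa, awvvxx
Count: 7

7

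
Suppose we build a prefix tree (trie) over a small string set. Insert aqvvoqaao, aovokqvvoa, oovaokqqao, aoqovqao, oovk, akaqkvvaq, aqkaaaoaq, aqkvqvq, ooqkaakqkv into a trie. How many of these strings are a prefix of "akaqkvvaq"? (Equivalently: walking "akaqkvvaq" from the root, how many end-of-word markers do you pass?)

1

Check each prefix of "akaqkvvaq" against the stored set — each match is an end-marker on the path.
Prefixes of the query that are stored words: "akaqkvvaq"
Count: 1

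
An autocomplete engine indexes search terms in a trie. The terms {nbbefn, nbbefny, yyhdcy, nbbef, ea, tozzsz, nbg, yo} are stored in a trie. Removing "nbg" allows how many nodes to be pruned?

1

Walk "nbg" from the leaf back toward the root, removing each node that no remaining word uses.
The suffix "g" (1 node) is used only by "nbg"; the node for "nb" still has the child "b", so pruning stops there.
Nodes removed: 1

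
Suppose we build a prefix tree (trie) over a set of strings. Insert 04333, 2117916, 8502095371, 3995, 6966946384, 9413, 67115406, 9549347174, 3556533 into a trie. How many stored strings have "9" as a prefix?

2

Traverse to the node for "9", then collect every word in that subtree.
Matches: "9413", "9549347174"
Count: 2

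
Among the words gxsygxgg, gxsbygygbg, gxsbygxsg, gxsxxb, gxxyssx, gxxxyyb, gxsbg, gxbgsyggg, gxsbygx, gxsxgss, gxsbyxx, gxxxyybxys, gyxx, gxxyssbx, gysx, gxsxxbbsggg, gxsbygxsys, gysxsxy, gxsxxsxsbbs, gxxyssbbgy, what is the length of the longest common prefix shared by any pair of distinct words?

8

Equivalently: take the maximum, over all pairs, of their longest common prefix length.
e.g. "gxsbygxsg" and "gxsbygxsys" share the prefix "gxsbygxs" of length 8; no pair shares a longer one.
Longest shared-prefix length: 8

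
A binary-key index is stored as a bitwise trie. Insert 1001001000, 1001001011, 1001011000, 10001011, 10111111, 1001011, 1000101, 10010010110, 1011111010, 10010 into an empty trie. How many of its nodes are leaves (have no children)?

Leaves are exactly the stored words that no other stored word extends.
Those words: "10001011", "1001001000", "10010010110", "1001011000", "1011111010", "10111111"
Leaf count: 6

6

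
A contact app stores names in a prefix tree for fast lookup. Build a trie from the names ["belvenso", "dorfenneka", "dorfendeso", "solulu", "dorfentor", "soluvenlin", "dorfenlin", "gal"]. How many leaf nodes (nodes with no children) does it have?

8

A leaf is a node with no children — equivalently, the end of a word that is not a proper prefix of any other stored word.
Those words: "belvenso", "dorfendeso", "dorfenlin", "dorfenneka", "dorfentor", "gal", "solulu", "soluvenlin"
Leaf count: 8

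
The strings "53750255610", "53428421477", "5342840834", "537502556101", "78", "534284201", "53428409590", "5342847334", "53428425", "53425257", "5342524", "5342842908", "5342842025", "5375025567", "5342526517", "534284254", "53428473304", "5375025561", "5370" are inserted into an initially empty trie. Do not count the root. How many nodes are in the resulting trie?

57

Insert word by word; a character creates a node only if that edge doesn't already exist:
  "53750255610" → 11 new (5, 3, 7, 5, 0, 2, 5, 5, 6, 1, 0)
  "53428421477" → prefix "53" already present; 9 new (4, 2, 8, 4, 2, 1, 4, 7, 7)
  "5342840834" → prefix "534284" already present; 4 new (0, 8, 3, 4)
  "537502556101" → prefix "53750255610" already present; 1 new (1)
  "78" → 2 new (7, 8)
  "534284201" → prefix "5342842" already present; 2 new (0, 1)
  "53428409590" → prefix "5342840" already present; 4 new (9, 5, 9, 0)
  "5342847334" → prefix "534284" already present; 4 new (7, 3, 3, 4)
  "53428425" → prefix "5342842" already present; 1 new (5)
  "53425257" → prefix "5342" already present; 4 new (5, 2, 5, 7)
  "5342524" → prefix "534252" already present; 1 new (4)
  "5342842908" → prefix "5342842" already present; 3 new (9, 0, 8)
  "5342842025" → prefix "53428420" already present; 2 new (2, 5)
  "5375025567" → prefix "537502556" already present; 1 new (7)
  "5342526517" → prefix "534252" already present; 4 new (6, 5, 1, 7)
  "534284254" → prefix "53428425" already present; 1 new (4)
  "53428473304" → prefix "534284733" already present; 2 new (0, 4)
  "5375025561" → prefix "5375025561" already present; 0 new (none)
  "5370" → prefix "537" already present; 1 new (0)
Total nodes = 11 + 9 + 4 + 1 + 2 + 2 + 4 + 4 + 1 + 4 + 1 + 3 + 2 + 1 + 4 + 1 + 2 + 0 + 1 = 57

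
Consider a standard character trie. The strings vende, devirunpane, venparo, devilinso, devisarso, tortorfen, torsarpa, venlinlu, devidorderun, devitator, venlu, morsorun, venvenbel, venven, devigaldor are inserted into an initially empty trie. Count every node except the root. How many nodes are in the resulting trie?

Trace insertions, counting only characters that open a new branch:
  "vende" → 5 new (v, e, n, d, e)
  "devirunpane" → 11 new (d, e, v, i, r, u, n, p, a, n, e)
  "venparo" → prefix "ven" already present; 4 new (p, a, r, o)
  "devilinso" → prefix "devi" already present; 5 new (l, i, n, s, o)
  "devisarso" → prefix "devi" already present; 5 new (s, a, r, s, o)
  "tortorfen" → 9 new (t, o, r, t, o, r, f, e, n)
  "torsarpa" → prefix "tor" already present; 5 new (s, a, r, p, a)
  "venlinlu" → prefix "ven" already present; 5 new (l, i, n, l, u)
  "devidorderun" → prefix "devi" already present; 8 new (d, o, r, d, e, r, u, n)
  "devitator" → prefix "devi" already present; 5 new (t, a, t, o, r)
  "venlu" → prefix "venl" already present; 1 new (u)
  "morsorun" → 8 new (m, o, r, s, o, r, u, n)
  "venvenbel" → prefix "ven" already present; 6 new (v, e, n, b, e, l)
  "venven" → prefix "venven" already present; 0 new (none)
  "devigaldor" → prefix "devi" already present; 6 new (g, a, l, d, o, r)
Total nodes = 5 + 11 + 4 + 5 + 5 + 9 + 5 + 5 + 8 + 5 + 1 + 8 + 6 + 0 + 6 = 83

83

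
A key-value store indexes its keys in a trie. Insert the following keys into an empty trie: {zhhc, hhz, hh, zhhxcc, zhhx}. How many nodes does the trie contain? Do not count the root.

For each word, the new-node count is its length minus the longest prefix already in the trie:
  "zhhc" → 4 new (z, h, h, c)
  "hhz" → 3 new (h, h, z)
  "hh" → prefix "hh" already present; 0 new (none)
  "zhhxcc" → prefix "zhh" already present; 3 new (x, c, c)
  "zhhx" → prefix "zhhx" already present; 0 new (none)
Total nodes = 4 + 3 + 0 + 3 + 0 = 10

10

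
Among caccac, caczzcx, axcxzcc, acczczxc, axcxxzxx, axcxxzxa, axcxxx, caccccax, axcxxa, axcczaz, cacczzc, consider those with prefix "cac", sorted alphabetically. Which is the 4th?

caczzcx

DFS of the "cac" subtree visits, in order: "caccac", "caccccax", "cacczzc", "caczzcx"
Position 4: caczzcx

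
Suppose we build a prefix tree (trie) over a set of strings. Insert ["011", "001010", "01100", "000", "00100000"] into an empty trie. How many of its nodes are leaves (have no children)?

Leaves are exactly the stored words that no other stored word extends.
Those words: "000", "00100000", "001010", "01100"
Leaf count: 4

4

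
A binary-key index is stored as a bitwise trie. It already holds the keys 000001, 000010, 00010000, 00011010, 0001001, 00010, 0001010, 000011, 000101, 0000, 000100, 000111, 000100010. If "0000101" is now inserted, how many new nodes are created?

"000010" is already a path in the trie; the remaining "1" must be added.
New nodes needed: |"0000101"| − 6 = 7 − 6 = 1.

1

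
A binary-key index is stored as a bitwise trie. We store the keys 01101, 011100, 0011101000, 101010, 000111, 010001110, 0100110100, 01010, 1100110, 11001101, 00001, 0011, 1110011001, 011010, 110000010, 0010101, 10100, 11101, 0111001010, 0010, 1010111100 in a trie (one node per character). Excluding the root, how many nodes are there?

80

Trace insertions, counting only characters that open a new branch:
  "01101" → 5 new (0, 1, 1, 0, 1)
  "011100" → prefix "011" already present; 3 new (1, 0, 0)
  "0011101000" → prefix "0" already present; 9 new (0, 1, 1, 1, 0, 1, 0, 0, 0)
  "101010" → 6 new (1, 0, 1, 0, 1, 0)
  "000111" → prefix "00" already present; 4 new (0, 1, 1, 1)
  "010001110" → prefix "01" already present; 7 new (0, 0, 0, 1, 1, 1, 0)
  "0100110100" → prefix "0100" already present; 6 new (1, 1, 0, 1, 0, 0)
  "01010" → prefix "010" already present; 2 new (1, 0)
  "1100110" → prefix "1" already present; 6 new (1, 0, 0, 1, 1, 0)
  "11001101" → prefix "1100110" already present; 1 new (1)
  "00001" → prefix "000" already present; 2 new (0, 1)
  "0011" → prefix "0011" already present; 0 new (none)
  "1110011001" → prefix "11" already present; 8 new (1, 0, 0, 1, 1, 0, 0, 1)
  "011010" → prefix "01101" already present; 1 new (0)
  "110000010" → prefix "1100" already present; 5 new (0, 0, 0, 1, 0)
  "0010101" → prefix "001" already present; 4 new (0, 1, 0, 1)
  "10100" → prefix "1010" already present; 1 new (0)
  "11101" → prefix "1110" already present; 1 new (1)
  "0111001010" → prefix "011100" already present; 4 new (1, 0, 1, 0)
  "0010" → prefix "0010" already present; 0 new (none)
  "1010111100" → prefix "10101" already present; 5 new (1, 1, 1, 0, 0)
Total nodes = 5 + 3 + 9 + 6 + 4 + 7 + 6 + 2 + 6 + 1 + 2 + 0 + 8 + 1 + 5 + 4 + 1 + 1 + 4 + 0 + 5 = 80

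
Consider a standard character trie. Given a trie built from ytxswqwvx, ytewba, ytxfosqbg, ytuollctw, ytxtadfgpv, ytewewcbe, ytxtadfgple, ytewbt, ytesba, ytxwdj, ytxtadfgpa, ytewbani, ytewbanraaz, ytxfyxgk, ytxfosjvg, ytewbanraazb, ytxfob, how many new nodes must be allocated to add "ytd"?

1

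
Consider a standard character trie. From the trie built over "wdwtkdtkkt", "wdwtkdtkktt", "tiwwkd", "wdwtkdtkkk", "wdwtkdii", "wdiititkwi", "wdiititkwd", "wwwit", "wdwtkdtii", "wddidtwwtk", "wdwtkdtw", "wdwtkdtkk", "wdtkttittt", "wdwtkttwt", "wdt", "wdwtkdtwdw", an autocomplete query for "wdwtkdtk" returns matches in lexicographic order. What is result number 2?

wdwtkdtkkk

Filter for "wdwtkdtk…" and sort: "wdwtkdtkk", "wdwtkdtkkk", "wdwtkdtkkt", "wdwtkdtkktt"
The 2nd is wdwtkdtkkk.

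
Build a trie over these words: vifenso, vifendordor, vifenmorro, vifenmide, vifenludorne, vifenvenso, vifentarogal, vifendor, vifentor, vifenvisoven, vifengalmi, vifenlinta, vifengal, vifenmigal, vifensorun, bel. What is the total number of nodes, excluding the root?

66

Insert word by word; a character creates a node only if that edge doesn't already exist:
  "vifenso" → 7 new (v, i, f, e, n, s, o)
  "vifendordor" → prefix "vifen" already present; 6 new (d, o, r, d, o, r)
  "vifenmorro" → prefix "vifen" already present; 5 new (m, o, r, r, o)
  "vifenmide" → prefix "vifenm" already present; 3 new (i, d, e)
  "vifenludorne" → prefix "vifen" already present; 7 new (l, u, d, o, r, n, e)
  "vifenvenso" → prefix "vifen" already present; 5 new (v, e, n, s, o)
  "vifentarogal" → prefix "vifen" already present; 7 new (t, a, r, o, g, a, l)
  "vifendor" → prefix "vifendor" already present; 0 new (none)
  "vifentor" → prefix "vifent" already present; 2 new (o, r)
  "vifenvisoven" → prefix "vifenv" already present; 6 new (i, s, o, v, e, n)
  "vifengalmi" → prefix "vifen" already present; 5 new (g, a, l, m, i)
  "vifenlinta" → prefix "vifenl" already present; 4 new (i, n, t, a)
  "vifengal" → prefix "vifengal" already present; 0 new (none)
  "vifenmigal" → prefix "vifenmi" already present; 3 new (g, a, l)
  "vifensorun" → prefix "vifenso" already present; 3 new (r, u, n)
  "bel" → 3 new (b, e, l)
Total nodes = 7 + 6 + 5 + 3 + 7 + 5 + 7 + 0 + 2 + 6 + 5 + 4 + 0 + 3 + 3 + 3 = 66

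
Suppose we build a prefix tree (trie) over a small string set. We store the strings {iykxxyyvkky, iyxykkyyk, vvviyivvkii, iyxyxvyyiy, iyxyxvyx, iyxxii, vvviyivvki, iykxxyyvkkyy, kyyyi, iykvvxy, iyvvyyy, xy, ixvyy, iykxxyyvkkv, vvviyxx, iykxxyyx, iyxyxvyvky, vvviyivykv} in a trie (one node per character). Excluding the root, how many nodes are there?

70

Trace insertions, counting only characters that open a new branch:
  "iykxxyyvkky" → 11 new (i, y, k, x, x, y, y, v, k, k, y)
  "iyxykkyyk" → prefix "iy" already present; 7 new (x, y, k, k, y, y, k)
  "vvviyivvkii" → 11 new (v, v, v, i, y, i, v, v, k, i, i)
  "iyxyxvyyiy" → prefix "iyxy" already present; 6 new (x, v, y, y, i, y)
  "iyxyxvyx" → prefix "iyxyxvy" already present; 1 new (x)
  "iyxxii" → prefix "iyx" already present; 3 new (x, i, i)
  "vvviyivvki" → prefix "vvviyivvki" already present; 0 new (none)
  "iykxxyyvkkyy" → prefix "iykxxyyvkky" already present; 1 new (y)
  "kyyyi" → 5 new (k, y, y, y, i)
  "iykvvxy" → prefix "iyk" already present; 4 new (v, v, x, y)
  "iyvvyyy" → prefix "iy" already present; 5 new (v, v, y, y, y)
  "xy" → 2 new (x, y)
  "ixvyy" → prefix "i" already present; 4 new (x, v, y, y)
  "iykxxyyvkkv" → prefix "iykxxyyvkk" already present; 1 new (v)
  "vvviyxx" → prefix "vvviy" already present; 2 new (x, x)
  "iykxxyyx" → prefix "iykxxyy" already present; 1 new (x)
  "iyxyxvyvky" → prefix "iyxyxvy" already present; 3 new (v, k, y)
  "vvviyivykv" → prefix "vvviyiv" already present; 3 new (y, k, v)
Total nodes = 11 + 7 + 11 + 6 + 1 + 3 + 0 + 1 + 5 + 4 + 5 + 2 + 4 + 1 + 2 + 1 + 3 + 3 = 70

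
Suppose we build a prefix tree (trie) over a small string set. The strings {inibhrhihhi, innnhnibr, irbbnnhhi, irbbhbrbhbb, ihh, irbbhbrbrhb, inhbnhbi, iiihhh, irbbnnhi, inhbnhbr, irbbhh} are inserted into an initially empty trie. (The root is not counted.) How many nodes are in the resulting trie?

52

Trace insertions, counting only characters that open a new branch:
  "inibhrhihhi" → 11 new (i, n, i, b, h, r, h, i, h, h, i)
  "innnhnibr" → prefix "in" already present; 7 new (n, n, h, n, i, b, r)
  "irbbnnhhi" → prefix "i" already present; 8 new (r, b, b, n, n, h, h, i)
  "irbbhbrbhbb" → prefix "irbb" already present; 7 new (h, b, r, b, h, b, b)
  "ihh" → prefix "i" already present; 2 new (h, h)
  "irbbhbrbrhb" → prefix "irbbhbrb" already present; 3 new (r, h, b)
  "inhbnhbi" → prefix "in" already present; 6 new (h, b, n, h, b, i)
  "iiihhh" → prefix "i" already present; 5 new (i, i, h, h, h)
  "irbbnnhi" → prefix "irbbnnh" already present; 1 new (i)
  "inhbnhbr" → prefix "inhbnhb" already present; 1 new (r)
  "irbbhh" → prefix "irbbh" already present; 1 new (h)
Total nodes = 11 + 7 + 8 + 7 + 2 + 3 + 6 + 5 + 1 + 1 + 1 = 52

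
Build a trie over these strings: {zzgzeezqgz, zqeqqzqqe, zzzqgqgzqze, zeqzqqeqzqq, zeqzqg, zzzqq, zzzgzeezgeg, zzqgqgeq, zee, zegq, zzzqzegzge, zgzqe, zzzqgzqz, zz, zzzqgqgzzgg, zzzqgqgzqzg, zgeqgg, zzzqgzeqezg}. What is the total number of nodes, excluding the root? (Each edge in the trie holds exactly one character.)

82

Insert word by word; a character creates a node only if that edge doesn't already exist:
  "zzgzeezqgz" → 10 new (z, z, g, z, e, e, z, q, g, z)
  "zqeqqzqqe" → prefix "z" already present; 8 new (q, e, q, q, z, q, q, e)
  "zzzqgqgzqze" → prefix "zz" already present; 9 new (z, q, g, q, g, z, q, z, e)
  "zeqzqqeqzqq" → prefix "z" already present; 10 new (e, q, z, q, q, e, q, z, q, q)
  "zeqzqg" → prefix "zeqzq" already present; 1 new (g)
  "zzzqq" → prefix "zzzq" already present; 1 new (q)
  "zzzgzeezgeg" → prefix "zzz" already present; 8 new (g, z, e, e, z, g, e, g)
  "zzqgqgeq" → prefix "zz" already present; 6 new (q, g, q, g, e, q)
  "zee" → prefix "ze" already present; 1 new (e)
  "zegq" → prefix "ze" already present; 2 new (g, q)
  "zzzqzegzge" → prefix "zzzq" already present; 6 new (z, e, g, z, g, e)
  "zgzqe" → prefix "z" already present; 4 new (g, z, q, e)
  "zzzqgzqz" → prefix "zzzqg" already present; 3 new (z, q, z)
  "zz" → prefix "zz" already present; 0 new (none)
  "zzzqgqgzzgg" → prefix "zzzqgqgz" already present; 3 new (z, g, g)
  "zzzqgqgzqzg" → prefix "zzzqgqgzqz" already present; 1 new (g)
  "zgeqgg" → prefix "zg" already present; 4 new (e, q, g, g)
  "zzzqgzeqezg" → prefix "zzzqgz" already present; 5 new (e, q, e, z, g)
Total nodes = 10 + 8 + 9 + 10 + 1 + 1 + 8 + 6 + 1 + 2 + 6 + 4 + 3 + 0 + 3 + 1 + 4 + 5 = 82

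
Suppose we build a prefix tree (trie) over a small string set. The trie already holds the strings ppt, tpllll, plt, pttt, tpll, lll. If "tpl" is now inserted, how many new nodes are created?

0

Every character of "tpl" already lies on an existing path (it is a prefix of some stored word).
No new nodes are needed: 0.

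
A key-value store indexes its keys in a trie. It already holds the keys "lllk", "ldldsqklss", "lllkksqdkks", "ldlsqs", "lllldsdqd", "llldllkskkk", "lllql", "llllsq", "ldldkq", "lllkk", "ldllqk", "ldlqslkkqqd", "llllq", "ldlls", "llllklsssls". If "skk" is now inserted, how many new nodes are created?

No existing word starts with "s", so every character of "skk" needs a new node.
3 − 0 = 3 new nodes.

3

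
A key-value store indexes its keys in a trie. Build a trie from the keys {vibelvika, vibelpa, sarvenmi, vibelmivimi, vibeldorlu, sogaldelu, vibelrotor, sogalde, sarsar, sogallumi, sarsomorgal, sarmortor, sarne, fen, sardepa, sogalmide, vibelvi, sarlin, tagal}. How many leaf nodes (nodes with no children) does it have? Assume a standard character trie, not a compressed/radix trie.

17

Leaves are exactly the stored words that no other stored word extends.
Those words: "fen", "sardepa", "sarlin", "sarmortor", "sarne", "sarsar", "sarsomorgal", "sarvenmi", "sogaldelu", "sogallumi", "sogalmide", "tagal", "vibeldorlu", "vibelmivimi", "vibelpa", "vibelrotor", "vibelvika"
Leaf count: 17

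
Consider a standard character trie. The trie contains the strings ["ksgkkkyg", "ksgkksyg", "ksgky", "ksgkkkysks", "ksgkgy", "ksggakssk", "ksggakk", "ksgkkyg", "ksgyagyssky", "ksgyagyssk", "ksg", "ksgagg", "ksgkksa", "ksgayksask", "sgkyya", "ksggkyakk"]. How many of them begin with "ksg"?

Walk to "ksg"; the words in its subtree are exactly those with that prefix.
Words under "ksg": ksg, ksgagg, ksgayksask, ksggakk, ksggakssk, ksggkyakk, ksgkgy, ksgkkkyg, ksgkkkysks, ksgkksa, ksgkksyg, ksgkkyg, ksgky, ksgyagyssk, ksgyagyssky
Count: 15

15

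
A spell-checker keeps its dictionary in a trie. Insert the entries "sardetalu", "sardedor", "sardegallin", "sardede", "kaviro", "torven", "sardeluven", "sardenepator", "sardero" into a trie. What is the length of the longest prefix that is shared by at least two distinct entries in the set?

Equivalently: take the maximum, over all pairs, of their longest common prefix length.
"sardede" and "sardedor" agree on "sarded" (6 characters) before diverging; nothing deeper is shared.
Longest shared-prefix length: 6

6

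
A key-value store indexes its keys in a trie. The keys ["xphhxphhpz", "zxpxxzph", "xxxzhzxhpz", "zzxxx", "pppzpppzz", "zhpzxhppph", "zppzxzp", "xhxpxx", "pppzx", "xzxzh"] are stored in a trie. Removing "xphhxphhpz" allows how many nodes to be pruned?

9

After clearing the end-marker at "xphhxphhpz", prune upward until reaching a node still needed by another word.
The suffix "phhxphhpz" (9 nodes) is used only by "xphhxphhpz"; the node for "x" still has the child "x", so pruning stops there.
Nodes removed: 9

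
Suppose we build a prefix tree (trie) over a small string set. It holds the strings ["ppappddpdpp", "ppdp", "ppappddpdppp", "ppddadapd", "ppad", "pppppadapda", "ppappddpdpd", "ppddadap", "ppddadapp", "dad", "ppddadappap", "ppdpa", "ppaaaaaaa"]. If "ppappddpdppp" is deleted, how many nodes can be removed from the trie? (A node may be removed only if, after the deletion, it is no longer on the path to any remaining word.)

1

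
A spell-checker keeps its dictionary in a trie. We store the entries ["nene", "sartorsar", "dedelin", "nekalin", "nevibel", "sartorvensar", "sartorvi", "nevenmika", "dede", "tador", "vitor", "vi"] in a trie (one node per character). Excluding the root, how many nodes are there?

53

Trace insertions, counting only characters that open a new branch:
  "nene" → 4 new (n, e, n, e)
  "sartorsar" → 9 new (s, a, r, t, o, r, s, a, r)
  "dedelin" → 7 new (d, e, d, e, l, i, n)
  "nekalin" → prefix "ne" already present; 5 new (k, a, l, i, n)
  "nevibel" → prefix "ne" already present; 5 new (v, i, b, e, l)
  "sartorvensar" → prefix "sartor" already present; 6 new (v, e, n, s, a, r)
  "sartorvi" → prefix "sartorv" already present; 1 new (i)
  "nevenmika" → prefix "nev" already present; 6 new (e, n, m, i, k, a)
  "dede" → prefix "dede" already present; 0 new (none)
  "tador" → 5 new (t, a, d, o, r)
  "vitor" → 5 new (v, i, t, o, r)
  "vi" → prefix "vi" already present; 0 new (none)
Total nodes = 4 + 9 + 7 + 5 + 5 + 6 + 1 + 6 + 0 + 5 + 5 + 0 = 53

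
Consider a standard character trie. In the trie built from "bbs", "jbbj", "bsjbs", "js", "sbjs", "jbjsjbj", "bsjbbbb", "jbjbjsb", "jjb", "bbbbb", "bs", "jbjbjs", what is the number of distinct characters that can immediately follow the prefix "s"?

1

Follow the path "s" to its node, then look at its outgoing edges.
Distinct next characters after "s": b.
That node has 1 child edge.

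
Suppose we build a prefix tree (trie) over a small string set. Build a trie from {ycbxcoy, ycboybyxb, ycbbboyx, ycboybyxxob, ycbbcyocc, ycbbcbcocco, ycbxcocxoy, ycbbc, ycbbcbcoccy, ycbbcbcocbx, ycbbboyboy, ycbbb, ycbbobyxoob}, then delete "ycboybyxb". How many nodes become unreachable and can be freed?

Walk "ycboybyxb" from the leaf back toward the root, removing each node that no remaining word uses.
The suffix "b" (1 node) is used only by "ycboybyxb"; the node for "ycboybyx" still has the child "x", so pruning stops there.
Nodes removed: 1

1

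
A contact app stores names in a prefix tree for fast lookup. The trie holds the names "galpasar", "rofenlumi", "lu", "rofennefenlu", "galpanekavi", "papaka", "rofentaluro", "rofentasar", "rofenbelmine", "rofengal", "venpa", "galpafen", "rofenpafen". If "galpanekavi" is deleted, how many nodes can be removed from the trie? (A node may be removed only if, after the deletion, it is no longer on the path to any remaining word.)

After clearing the end-marker at "galpanekavi", prune upward until reaching a node still needed by another word.
The suffix "nekavi" (6 nodes) is used only by "galpanekavi"; the node for "galpa" still has the child "s", so pruning stops there.
Nodes removed: 6

6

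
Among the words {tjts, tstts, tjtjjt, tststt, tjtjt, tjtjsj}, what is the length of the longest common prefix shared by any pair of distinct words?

Equivalently: take the maximum, over all pairs, of their longest common prefix length.
"tjtjjt" and "tjtjsj" agree on "tjtj" (4 characters) before diverging; nothing deeper is shared.
Longest shared-prefix length: 4

4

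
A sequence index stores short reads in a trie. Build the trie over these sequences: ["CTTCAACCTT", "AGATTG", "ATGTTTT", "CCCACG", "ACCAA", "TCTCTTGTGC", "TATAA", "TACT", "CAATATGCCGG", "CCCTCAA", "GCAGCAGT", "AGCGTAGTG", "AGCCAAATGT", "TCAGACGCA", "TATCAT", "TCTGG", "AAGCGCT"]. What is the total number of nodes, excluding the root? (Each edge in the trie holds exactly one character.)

101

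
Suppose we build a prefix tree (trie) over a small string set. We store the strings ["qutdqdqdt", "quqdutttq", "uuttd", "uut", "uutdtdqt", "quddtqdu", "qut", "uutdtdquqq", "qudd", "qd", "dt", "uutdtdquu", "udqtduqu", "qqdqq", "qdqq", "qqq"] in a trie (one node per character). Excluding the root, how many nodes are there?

53

Trace insertions, counting only characters that open a new branch:
  "qutdqdqdt" → 9 new (q, u, t, d, q, d, q, d, t)
  "quqdutttq" → prefix "qu" already present; 7 new (q, d, u, t, t, t, q)
  "uuttd" → 5 new (u, u, t, t, d)
  "uut" → prefix "uut" already present; 0 new (none)
  "uutdtdqt" → prefix "uut" already present; 5 new (d, t, d, q, t)
  "quddtqdu" → prefix "qu" already present; 6 new (d, d, t, q, d, u)
  "qut" → prefix "qut" already present; 0 new (none)
  "uutdtdquqq" → prefix "uutdtdq" already present; 3 new (u, q, q)
  "qudd" → prefix "qudd" already present; 0 new (none)
  "qd" → prefix "q" already present; 1 new (d)
  "dt" → 2 new (d, t)
  "uutdtdquu" → prefix "uutdtdqu" already present; 1 new (u)
  "udqtduqu" → prefix "u" already present; 7 new (d, q, t, d, u, q, u)
  "qqdqq" → prefix "q" already present; 4 new (q, d, q, q)
  "qdqq" → prefix "qd" already present; 2 new (q, q)
  "qqq" → prefix "qq" already present; 1 new (q)
Total nodes = 9 + 7 + 5 + 0 + 5 + 6 + 0 + 3 + 0 + 1 + 2 + 1 + 7 + 4 + 2 + 1 = 53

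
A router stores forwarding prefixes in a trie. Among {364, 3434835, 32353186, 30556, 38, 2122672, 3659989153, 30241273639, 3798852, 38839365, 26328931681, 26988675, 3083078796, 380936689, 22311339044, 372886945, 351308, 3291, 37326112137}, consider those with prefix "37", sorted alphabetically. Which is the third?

3798852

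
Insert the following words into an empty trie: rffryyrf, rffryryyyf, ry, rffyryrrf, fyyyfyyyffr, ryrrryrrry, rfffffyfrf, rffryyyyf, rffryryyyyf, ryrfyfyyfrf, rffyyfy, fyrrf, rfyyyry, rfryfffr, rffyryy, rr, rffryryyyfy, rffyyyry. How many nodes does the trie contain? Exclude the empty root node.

Count nodes per top-level branch (shared prefixes stored once):
  'f'-branch (fyrrf, fyyyfyyyffr): 14 nodes
  'r'-branch (rfffffyfrf, rffryryyyf, rffryryyyfy, rffryryyyyf, rffryyrf, rffryyyyf, rffyryrrf, rffyryy, rffyyfy, rffyyyry, rfryfffr, rfyyyry, rr, ry, ryrfyfyyfrf, ryrrryrrry): 68 nodes
Sum: 82

82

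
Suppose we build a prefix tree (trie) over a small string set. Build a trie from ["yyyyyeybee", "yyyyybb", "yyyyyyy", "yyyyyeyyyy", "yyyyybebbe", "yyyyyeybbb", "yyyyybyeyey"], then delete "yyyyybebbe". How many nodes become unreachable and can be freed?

After clearing the end-marker at "yyyyybebbe", prune upward until reaching a node still needed by another word.
The suffix "ebbe" (4 nodes) is used only by "yyyyybebbe"; the node for "yyyyyb" still has the child "b", so pruning stops there.
Nodes removed: 4

4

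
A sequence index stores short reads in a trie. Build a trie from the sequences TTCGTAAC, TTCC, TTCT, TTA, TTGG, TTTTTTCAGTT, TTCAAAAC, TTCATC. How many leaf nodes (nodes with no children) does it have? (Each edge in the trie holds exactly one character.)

8

A leaf is a node with no children — equivalently, the end of a word that is not a proper prefix of any other stored word.
Those words: "TTA", "TTCAAAAC", "TTCATC", "TTCC", "TTCGTAAC", "TTCT", "TTGG", "TTTTTTCAGTT"
Leaf count: 8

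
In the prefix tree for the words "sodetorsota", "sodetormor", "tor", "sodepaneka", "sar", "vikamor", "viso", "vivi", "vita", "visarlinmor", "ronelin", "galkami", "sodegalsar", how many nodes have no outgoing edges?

A leaf is a node with no children — equivalently, the end of a word that is not a proper prefix of any other stored word.
Those words: "galkami", "ronelin", "sar", "sodegalsar", "sodepaneka", "sodetormor", "sodetorsota", "tor", "vikamor", "visarlinmor", "viso", "vita", "vivi"
Leaf count: 13

13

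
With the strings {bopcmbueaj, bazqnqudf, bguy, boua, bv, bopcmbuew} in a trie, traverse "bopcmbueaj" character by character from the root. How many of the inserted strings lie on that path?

1

Check each prefix of "bopcmbueaj" against the stored set — each match is an end-marker on the path.
Prefixes of the query that are stored words: "bopcmbueaj"
Count: 1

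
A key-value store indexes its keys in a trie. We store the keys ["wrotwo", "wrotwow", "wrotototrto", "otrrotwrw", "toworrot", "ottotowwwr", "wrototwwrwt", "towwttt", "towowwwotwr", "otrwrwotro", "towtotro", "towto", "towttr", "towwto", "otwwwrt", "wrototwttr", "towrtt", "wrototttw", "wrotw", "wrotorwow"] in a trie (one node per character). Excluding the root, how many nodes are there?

88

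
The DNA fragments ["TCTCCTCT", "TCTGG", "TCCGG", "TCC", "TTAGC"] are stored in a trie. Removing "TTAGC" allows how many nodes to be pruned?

4

After clearing the end-marker at "TTAGC", prune upward until reaching a node still needed by another word.
The suffix "TAGC" (4 nodes) is used only by "TTAGC"; the node for "T" still has the child "C", so pruning stops there.
Nodes removed: 4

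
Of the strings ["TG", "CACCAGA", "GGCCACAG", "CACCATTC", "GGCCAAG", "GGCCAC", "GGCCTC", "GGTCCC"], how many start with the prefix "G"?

Filter for entries beginning with "G":
Words under "G": GGCCAAG, GGCCAC, GGCCACAG, GGCCTC, GGTCCC
Count: 5

5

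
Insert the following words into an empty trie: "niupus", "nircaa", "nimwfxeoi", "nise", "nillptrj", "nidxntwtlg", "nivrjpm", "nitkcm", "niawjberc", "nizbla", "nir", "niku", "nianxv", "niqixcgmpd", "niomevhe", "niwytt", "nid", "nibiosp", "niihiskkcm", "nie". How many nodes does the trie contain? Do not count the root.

90

Trace insertions, counting only characters that open a new branch:
  "niupus" → 6 new (n, i, u, p, u, s)
  "nircaa" → prefix "ni" already present; 4 new (r, c, a, a)
  "nimwfxeoi" → prefix "ni" already present; 7 new (m, w, f, x, e, o, i)
  "nise" → prefix "ni" already present; 2 new (s, e)
  "nillptrj" → prefix "ni" already present; 6 new (l, l, p, t, r, j)
  "nidxntwtlg" → prefix "ni" already present; 8 new (d, x, n, t, w, t, l, g)
  "nivrjpm" → prefix "ni" already present; 5 new (v, r, j, p, m)
  "nitkcm" → prefix "ni" already present; 4 new (t, k, c, m)
  "niawjberc" → prefix "ni" already present; 7 new (a, w, j, b, e, r, c)
  "nizbla" → prefix "ni" already present; 4 new (z, b, l, a)
  "nir" → prefix "nir" already present; 0 new (none)
  "niku" → prefix "ni" already present; 2 new (k, u)
  "nianxv" → prefix "nia" already present; 3 new (n, x, v)
  "niqixcgmpd" → prefix "ni" already present; 8 new (q, i, x, c, g, m, p, d)
  "niomevhe" → prefix "ni" already present; 6 new (o, m, e, v, h, e)
  "niwytt" → prefix "ni" already present; 4 new (w, y, t, t)
  "nid" → prefix "nid" already present; 0 new (none)
  "nibiosp" → prefix "ni" already present; 5 new (b, i, o, s, p)
  "niihiskkcm" → prefix "ni" already present; 8 new (i, h, i, s, k, k, c, m)
  "nie" → prefix "ni" already present; 1 new (e)
Total nodes = 6 + 4 + 7 + 2 + 6 + 8 + 5 + 4 + 7 + 4 + 0 + 2 + 3 + 8 + 6 + 4 + 0 + 5 + 8 + 1 = 90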